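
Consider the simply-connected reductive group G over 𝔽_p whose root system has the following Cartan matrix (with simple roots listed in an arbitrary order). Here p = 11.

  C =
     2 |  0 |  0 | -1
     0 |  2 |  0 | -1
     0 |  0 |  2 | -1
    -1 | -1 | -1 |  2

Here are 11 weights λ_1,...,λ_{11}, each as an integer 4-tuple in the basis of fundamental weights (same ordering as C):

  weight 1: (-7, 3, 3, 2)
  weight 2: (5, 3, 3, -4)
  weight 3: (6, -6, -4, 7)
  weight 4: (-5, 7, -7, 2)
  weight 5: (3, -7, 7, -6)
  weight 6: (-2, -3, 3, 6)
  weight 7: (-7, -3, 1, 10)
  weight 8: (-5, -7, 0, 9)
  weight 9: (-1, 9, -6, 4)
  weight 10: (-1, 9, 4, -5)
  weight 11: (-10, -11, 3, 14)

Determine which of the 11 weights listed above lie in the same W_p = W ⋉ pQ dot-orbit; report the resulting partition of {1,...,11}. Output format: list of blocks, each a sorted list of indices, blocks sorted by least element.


D_4 Cartan matrix, 4 simple roots permuted; ρ=(1,1,1,1).

Folding the 11 weights λ_j+ρ into Ā_11 (reps in the given 4-coord order):

  λ_1 → (3, 1, 1, 3);  λ_2 → (3, 1, 1, 3);  λ_3 → (3, 1, 1, 3);  λ_4 → (3, 1, 1, 3);  λ_5 → (3, 1, 1, 3);  λ_6 → (1, 2, 4, 0);  λ_7 → (4, 0, 0, 2);  λ_8 → (4, 6, 1, 0);  λ_9 → (4, 6, 1, 0);  λ_10 → (4, 6, 1, 0);  λ_11 → (1, 2, 4, 0)

4 distinct reps among the 11 weights ⇒ 4 W_11-linkage classes:

[[1, 2, 3, 4, 5], [6, 11], [7], [8, 9, 10]]


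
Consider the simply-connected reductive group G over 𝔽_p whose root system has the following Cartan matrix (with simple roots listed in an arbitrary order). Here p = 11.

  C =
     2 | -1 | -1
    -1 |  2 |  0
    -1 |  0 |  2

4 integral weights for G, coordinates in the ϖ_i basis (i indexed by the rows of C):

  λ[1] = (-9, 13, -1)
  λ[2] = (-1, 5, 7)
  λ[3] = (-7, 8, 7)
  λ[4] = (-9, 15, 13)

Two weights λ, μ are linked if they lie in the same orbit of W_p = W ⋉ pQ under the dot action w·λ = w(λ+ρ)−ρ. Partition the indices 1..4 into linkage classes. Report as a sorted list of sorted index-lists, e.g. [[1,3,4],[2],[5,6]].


C ↔ A_3 under row/col permutation; |W(A_3)| = 24.

Folding the 4 weights λ_j+ρ into Ā_11 (reps in the given 3-coord order):

  λ_1+ρ ↦ (0, 3, 5);  λ_2+ρ ↦ (0, 3, 5);  λ_3+ρ ↦ (6, 3, 2);  λ_4+ρ ↦ (0, 3, 5)

These 4 weights hit 2 W_11-dot-orbits; sizes (3, 1):

[[1, 2, 4], [3]]


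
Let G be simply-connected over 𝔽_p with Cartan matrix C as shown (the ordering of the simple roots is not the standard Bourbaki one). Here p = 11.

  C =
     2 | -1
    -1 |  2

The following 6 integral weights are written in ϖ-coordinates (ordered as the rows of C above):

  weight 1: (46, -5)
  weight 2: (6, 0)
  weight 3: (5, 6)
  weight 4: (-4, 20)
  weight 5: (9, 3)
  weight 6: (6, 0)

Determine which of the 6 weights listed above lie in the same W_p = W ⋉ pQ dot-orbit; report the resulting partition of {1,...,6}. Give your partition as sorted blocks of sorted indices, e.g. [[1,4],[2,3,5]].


Dynkin diagram of C (from the 2 off-diagonal −1 entries): A_2.

Folding the 6 weights λ_j+ρ into Ā_11 (reps in the given 2-coord order):

  1: (7, 1)
  2: (7, 1)
  3: (4, 5)
  4: (7, 1)
  5: (7, 1)
  6: (7, 1)

Grouping the 6 weights by Ā_11-representative: 2 linkage classes.

[[1, 2, 4, 5, 6], [3]]


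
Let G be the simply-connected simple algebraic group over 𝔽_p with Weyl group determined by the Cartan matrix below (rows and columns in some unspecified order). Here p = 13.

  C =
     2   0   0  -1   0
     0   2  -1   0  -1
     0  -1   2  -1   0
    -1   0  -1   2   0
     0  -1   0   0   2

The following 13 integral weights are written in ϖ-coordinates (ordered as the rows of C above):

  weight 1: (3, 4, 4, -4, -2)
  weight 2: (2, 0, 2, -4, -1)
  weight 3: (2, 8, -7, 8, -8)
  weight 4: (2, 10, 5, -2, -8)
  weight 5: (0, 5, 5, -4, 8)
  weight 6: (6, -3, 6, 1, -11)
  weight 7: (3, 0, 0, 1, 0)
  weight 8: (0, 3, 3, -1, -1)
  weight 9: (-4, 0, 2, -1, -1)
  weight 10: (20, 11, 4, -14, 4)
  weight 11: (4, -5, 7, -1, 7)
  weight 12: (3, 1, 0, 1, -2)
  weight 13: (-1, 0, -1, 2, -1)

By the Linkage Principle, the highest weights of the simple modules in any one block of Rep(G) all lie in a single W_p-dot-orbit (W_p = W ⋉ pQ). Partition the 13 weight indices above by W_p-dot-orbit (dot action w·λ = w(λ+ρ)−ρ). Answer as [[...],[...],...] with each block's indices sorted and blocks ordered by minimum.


C ↔ A_5 under row/col permutation; |W(A_5)| = 720.

Ā_13 reps of the 13 weights (A_5, coords as presented):

  1: (1, 4, 2, 3, 1)
  2: (0, 1, 0, 3, 0)
  3: (1, 4, 2, 3, 1)
  4: (1, 4, 2, 3, 1)
  5: (1, 4, 2, 3, 1)
  6: (1, 4, 2, 3, 1)
  7: (4, 1, 1, 2, 1)
  8: (1, 4, 4, 0, 0)
  9: (0, 1, 0, 3, 0)
  10: (1, 4, 4, 0, 0)
  11: (1, 4, 4, 0, 0)
  12: (4, 1, 1, 2, 1)
  13: (0, 1, 0, 3, 0)

Partition of {1..13} into 4 W_13-dot-orbits:

[[1, 3, 4, 5, 6], [2, 9, 13], [7, 12], [8, 10, 11]]


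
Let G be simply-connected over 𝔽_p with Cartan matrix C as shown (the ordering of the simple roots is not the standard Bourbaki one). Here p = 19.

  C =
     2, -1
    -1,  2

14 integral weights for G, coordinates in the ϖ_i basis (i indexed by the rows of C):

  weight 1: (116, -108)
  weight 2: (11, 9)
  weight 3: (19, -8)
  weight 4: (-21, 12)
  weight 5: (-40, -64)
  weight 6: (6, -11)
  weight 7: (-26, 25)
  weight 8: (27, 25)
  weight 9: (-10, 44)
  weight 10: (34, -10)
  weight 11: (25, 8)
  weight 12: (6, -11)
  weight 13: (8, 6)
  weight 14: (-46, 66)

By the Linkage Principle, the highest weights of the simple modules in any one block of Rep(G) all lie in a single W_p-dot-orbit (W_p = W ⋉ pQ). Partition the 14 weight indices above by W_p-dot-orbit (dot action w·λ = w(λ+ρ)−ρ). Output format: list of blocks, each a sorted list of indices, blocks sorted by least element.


Type A_2, rank 2, |W|=6; reorder rows/cols to standard.

Ā_19 reps of the 14 weights (A_2, coords as presented):

    [1] (3, 7)
    [2] (9, 7)
    [3] (12, 6)
    [4] (12, 6)
    [5] (12, 6)
    [6] (3, 7)
    [7] (12, 6)
    [8] (9, 7)
    [9] (10, 7)
    [10] (3, 7)
    [11] (3, 7)
    [12] (3, 7)
    [13] (9, 7)
    [14] (9, 7)

Partition of {1..14} into 4 W_19-dot-orbits:

[[1, 6, 10, 11, 12], [2, 8, 13, 14], [3, 4, 5, 7], [9]]


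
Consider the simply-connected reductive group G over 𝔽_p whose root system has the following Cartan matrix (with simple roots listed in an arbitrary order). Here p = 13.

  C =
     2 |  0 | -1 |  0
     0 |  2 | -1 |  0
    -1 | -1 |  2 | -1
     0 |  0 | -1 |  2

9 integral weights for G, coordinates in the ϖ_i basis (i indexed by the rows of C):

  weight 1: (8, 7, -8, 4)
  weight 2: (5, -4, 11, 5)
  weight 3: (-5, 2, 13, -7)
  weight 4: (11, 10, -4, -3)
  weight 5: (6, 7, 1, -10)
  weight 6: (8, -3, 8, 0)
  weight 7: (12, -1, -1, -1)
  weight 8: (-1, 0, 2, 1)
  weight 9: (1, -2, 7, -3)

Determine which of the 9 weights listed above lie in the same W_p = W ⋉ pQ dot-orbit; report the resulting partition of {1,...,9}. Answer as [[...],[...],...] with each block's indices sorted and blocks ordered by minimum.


Dynkin diagram of C (from the 6 off-diagonal −1 entries): D_4.

Alcove-folded reps (p=13, 9 weights, presented ϖ-order):

  1: (2, 1, 3, 2)
  2: (2, 1, 3, 2)
  3: (0, 1, 3, 2)
  4: (2, 1, 3, 2)
  5: (0, 1, 3, 2)
  6: (0, 1, 3, 2)
  7: (13, 0, 0, 0)
  8: (0, 1, 3, 2)
  9: (2, 1, 3, 2)

Grouping the 9 weights by Ā_13-representative: 3 linkage classes.

[[1, 2, 4, 9], [3, 5, 6, 8], [7]]


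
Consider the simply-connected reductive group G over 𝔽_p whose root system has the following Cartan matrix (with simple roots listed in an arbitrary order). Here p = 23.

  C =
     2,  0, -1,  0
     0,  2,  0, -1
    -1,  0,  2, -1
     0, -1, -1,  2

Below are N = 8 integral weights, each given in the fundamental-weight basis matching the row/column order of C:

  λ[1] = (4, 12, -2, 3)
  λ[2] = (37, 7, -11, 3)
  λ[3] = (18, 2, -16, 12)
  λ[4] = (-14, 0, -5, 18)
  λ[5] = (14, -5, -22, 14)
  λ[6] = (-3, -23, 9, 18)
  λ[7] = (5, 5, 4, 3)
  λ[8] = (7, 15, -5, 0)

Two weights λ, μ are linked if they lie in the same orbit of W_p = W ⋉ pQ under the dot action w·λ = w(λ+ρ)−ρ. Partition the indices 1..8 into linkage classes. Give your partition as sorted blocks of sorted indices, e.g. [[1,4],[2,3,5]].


Cartan matrix: type A_4 (|W|=120); un-permuting the 4 rows.

Folding the 8 weights λ_j+ρ into Ā_23 (reps in the given 4-coord order):

  λ_1+ρ ↦ (4, 13, 1, 3) · λ_2+ρ ↦ (6, 6, 5, 4) · λ_3+ρ ↦ (4, 1, 13, 2) · λ_4+ρ ↦ (4, 1, 13, 2) · λ_5+ρ ↦ (6, 6, 5, 4) · λ_6+ρ ↦ (4, 13, 1, 3) · λ_7+ρ ↦ (6, 6, 5, 4) · λ_8+ρ ↦ (4, 13, 1, 3)

3 distinct reps among the 8 weights ⇒ 3 W_23-linkage classes:

[[1, 6, 8], [2, 5, 7], [3, 4]]


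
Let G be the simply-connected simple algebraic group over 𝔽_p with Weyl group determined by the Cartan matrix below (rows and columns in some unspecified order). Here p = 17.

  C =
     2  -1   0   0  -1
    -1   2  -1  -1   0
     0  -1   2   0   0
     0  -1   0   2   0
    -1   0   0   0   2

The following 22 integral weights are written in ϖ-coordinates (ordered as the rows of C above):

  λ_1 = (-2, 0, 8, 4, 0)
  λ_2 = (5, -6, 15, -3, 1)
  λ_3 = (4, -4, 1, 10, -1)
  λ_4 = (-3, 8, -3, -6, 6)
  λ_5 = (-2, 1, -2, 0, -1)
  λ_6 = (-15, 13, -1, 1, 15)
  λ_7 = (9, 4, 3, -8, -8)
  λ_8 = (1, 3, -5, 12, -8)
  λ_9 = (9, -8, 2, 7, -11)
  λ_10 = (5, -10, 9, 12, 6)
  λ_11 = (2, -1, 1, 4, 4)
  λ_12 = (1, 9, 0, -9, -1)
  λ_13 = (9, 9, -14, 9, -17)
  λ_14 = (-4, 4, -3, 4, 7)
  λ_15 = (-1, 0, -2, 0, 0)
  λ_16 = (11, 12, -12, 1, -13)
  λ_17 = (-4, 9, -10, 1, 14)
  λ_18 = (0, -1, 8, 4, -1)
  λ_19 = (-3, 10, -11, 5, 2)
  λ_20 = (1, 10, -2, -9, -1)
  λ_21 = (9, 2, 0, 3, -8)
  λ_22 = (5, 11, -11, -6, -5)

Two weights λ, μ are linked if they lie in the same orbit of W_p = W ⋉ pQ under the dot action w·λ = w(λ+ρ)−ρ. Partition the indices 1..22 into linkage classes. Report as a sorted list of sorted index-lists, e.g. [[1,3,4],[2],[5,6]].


C ↔ D_5 under row/col permutation; |W(D_5)| = 1920.

Each λ_j+ρ reduced to Ā_17; 5-tuples below use C's row order:

  1: (1, 0, 9, 5, 0);  2: (1, 0, 9, 5, 0);  3: (2, 2, 1, 8, 0);  4: (2, 0, 2, 5, 5);  5: (0, 0, 1, 1, 1);  6: (0, 0, 1, 1, 1);  7: (2, 0, 2, 5, 5);  8: (2, 2, 1, 8, 0);  9: (3, 1, 0, 3, 3);  10: (3, 1, 0, 3, 3);  11: (2, 0, 2, 5, 5);  12: (2, 2, 1, 8, 0);  13: (3, 1, 0, 3, 3);  14: (2, 0, 2, 5, 5);  15: (0, 0, 1, 1, 1);  16: (2, 2, 1, 8, 0);  17: (2, 0, 2, 5, 5);  18: (1, 0, 9, 5, 0);  19: (1, 0, 9, 5, 0);  20: (2, 2, 1, 8, 0);  21: (3, 1, 0, 3, 3);  22: (0, 2, 7, 2, 3)

6 distinct reps among the 22 weights ⇒ 6 W_17-linkage classes:

[[1, 2, 18, 19], [3, 8, 12, 16, 20], [4, 7, 11, 14, 17], [5, 6, 15], [9, 10, 13, 21], [22]]


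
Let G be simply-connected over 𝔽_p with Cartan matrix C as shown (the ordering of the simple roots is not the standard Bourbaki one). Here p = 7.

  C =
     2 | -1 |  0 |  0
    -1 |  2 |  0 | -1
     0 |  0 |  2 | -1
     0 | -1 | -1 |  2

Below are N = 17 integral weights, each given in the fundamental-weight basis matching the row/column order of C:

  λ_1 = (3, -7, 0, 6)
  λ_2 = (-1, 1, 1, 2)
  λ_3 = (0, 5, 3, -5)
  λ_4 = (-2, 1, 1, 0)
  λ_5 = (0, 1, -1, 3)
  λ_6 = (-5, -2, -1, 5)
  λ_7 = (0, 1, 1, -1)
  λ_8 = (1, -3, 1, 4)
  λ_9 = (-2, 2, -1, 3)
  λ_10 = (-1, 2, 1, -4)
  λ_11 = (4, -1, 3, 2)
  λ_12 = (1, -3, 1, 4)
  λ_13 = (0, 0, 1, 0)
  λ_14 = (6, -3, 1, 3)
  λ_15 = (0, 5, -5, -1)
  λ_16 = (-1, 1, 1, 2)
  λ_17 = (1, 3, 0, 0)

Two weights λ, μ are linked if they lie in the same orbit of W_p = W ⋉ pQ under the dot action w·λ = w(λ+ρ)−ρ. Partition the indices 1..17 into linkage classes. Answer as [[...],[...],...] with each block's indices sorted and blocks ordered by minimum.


Root system A_4: the 4×4 matrix C matches after relabeling.

Ā_7 reps of the 17 weights (A_4, coords as presented):

  λ_1 → (1, 4, 0, 1)
  λ_2 → (0, 2, 2, 3)
  λ_3 → (1, 2, 0, 4)
  λ_4 → (1, 1, 2, 1)
  λ_5 → (1, 2, 0, 4)
  λ_6 → (1, 4, 0, 1)
  λ_7 → (1, 2, 2, 0)
  λ_8 → (0, 2, 2, 3)
  λ_9 → (1, 2, 0, 4)
  λ_10 → (0, 0, 1, 2)
  λ_11 → (0, 0, 1, 2)
  λ_12 → (0, 2, 2, 3)
  λ_13 → (1, 1, 2, 1)
  λ_14 → (1, 2, 2, 0)
  λ_15 → (1, 2, 0, 4)
  λ_16 → (0, 2, 2, 3)
  λ_17 → (1, 4, 0, 1)

Grouping the 17 weights by Ā_7-representative: 6 linkage classes.

[[1, 6, 17], [2, 8, 12, 16], [3, 5, 9, 15], [4, 13], [7, 14], [10, 11]]


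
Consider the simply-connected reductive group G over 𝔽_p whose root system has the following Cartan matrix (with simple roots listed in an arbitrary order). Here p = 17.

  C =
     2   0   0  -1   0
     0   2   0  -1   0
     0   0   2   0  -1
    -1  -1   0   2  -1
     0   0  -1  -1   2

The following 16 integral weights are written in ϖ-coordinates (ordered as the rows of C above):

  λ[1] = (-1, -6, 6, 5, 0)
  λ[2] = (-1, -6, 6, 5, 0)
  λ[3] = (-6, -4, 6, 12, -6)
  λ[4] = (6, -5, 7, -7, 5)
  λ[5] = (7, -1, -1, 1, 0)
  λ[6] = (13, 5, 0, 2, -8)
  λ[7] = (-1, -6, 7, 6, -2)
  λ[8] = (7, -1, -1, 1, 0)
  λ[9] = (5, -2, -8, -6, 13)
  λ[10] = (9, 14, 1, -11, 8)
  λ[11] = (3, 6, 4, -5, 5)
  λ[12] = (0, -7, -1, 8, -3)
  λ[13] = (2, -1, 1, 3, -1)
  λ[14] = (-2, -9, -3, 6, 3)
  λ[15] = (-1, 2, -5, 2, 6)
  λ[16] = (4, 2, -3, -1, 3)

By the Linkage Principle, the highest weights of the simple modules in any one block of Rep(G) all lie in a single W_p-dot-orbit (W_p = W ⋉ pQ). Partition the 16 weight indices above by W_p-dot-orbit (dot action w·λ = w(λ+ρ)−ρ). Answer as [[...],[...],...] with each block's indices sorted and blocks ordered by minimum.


Root system D_5: the 5×5 matrix C matches after relabeling.

Alcove-folded reps (p=17, 16 weights, presented ϖ-order):

  λ_1+ρ ↦ (0, 5, 7, 1, 1);  λ_2+ρ ↦ (0, 5, 7, 1, 1);  λ_3+ρ ↦ (5, 3, 2, 0, 2);  λ_4+ρ ↦ (0, 3, 4, 3, 1);  λ_5+ρ ↦ (8, 0, 0, 2, 1);  λ_6+ρ ↦ (8, 0, 0, 2, 1);  λ_7+ρ ↦ (0, 5, 7, 1, 1);  λ_8+ρ ↦ (8, 0, 0, 2, 1);  λ_9+ρ ↦ (0, 5, 7, 1, 1);  λ_10+ρ ↦ (0, 5, 7, 1, 1);  λ_11+ρ ↦ (0, 3, 4, 3, 1);  λ_12+ρ ↦ (1, 6, 2, 1, 0);  λ_13+ρ ↦ (3, 0, 2, 4, 0);  λ_14+ρ ↦ (1, 6, 2, 1, 0);  λ_15+ρ ↦ (0, 3, 4, 3, 1);  λ_16+ρ ↦ (5, 3, 2, 0, 2)

Grouping the 16 weights by Ā_17-representative: 6 linkage classes.

[[1, 2, 7, 9, 10], [3, 16], [4, 11, 15], [5, 6, 8], [12, 14], [13]]


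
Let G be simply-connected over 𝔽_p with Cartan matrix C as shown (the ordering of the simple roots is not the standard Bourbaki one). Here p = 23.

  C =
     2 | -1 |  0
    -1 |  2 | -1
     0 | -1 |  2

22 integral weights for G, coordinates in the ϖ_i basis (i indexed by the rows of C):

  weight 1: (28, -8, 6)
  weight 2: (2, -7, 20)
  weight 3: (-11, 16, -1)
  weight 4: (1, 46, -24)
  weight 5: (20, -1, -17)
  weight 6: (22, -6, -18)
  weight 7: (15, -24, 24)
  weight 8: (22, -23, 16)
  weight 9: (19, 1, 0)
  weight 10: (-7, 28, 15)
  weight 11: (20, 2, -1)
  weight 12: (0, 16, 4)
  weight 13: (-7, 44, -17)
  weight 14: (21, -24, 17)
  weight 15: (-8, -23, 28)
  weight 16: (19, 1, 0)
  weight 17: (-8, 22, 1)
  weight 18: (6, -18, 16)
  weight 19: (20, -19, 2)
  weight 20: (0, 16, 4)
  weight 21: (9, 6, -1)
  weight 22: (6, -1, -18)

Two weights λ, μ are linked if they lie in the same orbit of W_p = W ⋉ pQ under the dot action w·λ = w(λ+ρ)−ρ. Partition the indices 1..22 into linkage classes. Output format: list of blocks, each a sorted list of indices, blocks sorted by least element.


Cartan matrix: type A_3 (|W|=24); un-permuting the 3 rows.

Alcove-folded reps (p=23, 22 weights, presented ϖ-order):

  [1] (16, 1, 6) · [2] (3, 3, 15) · [3] (10, 7, 0) · [4] (20, 2, 1) · [5] (5, 16, 0) · [6] (1, 17, 5) · [7] (5, 16, 0) · [8] (1, 17, 5) · [9] (20, 2, 1) · [10] (16, 1, 6) · [11] (20, 2, 1) · [12] (1, 17, 5) · [13] (16, 1, 6) · [14] (1, 17, 5) · [15] (16, 1, 6) · [16] (20, 2, 1) · [17] (5, 16, 0) · [18] (10, 7, 0) · [19] (3, 3, 15) · [20] (1, 17, 5) · [21] (10, 7, 0) · [22] (10, 7, 0)

Linkage partition of the 22 weights (6 classes, p=23):

[[1, 10, 13, 15], [2, 19], [3, 18, 21, 22], [4, 9, 11, 16], [5, 7, 17], [6, 8, 12, 14, 20]]


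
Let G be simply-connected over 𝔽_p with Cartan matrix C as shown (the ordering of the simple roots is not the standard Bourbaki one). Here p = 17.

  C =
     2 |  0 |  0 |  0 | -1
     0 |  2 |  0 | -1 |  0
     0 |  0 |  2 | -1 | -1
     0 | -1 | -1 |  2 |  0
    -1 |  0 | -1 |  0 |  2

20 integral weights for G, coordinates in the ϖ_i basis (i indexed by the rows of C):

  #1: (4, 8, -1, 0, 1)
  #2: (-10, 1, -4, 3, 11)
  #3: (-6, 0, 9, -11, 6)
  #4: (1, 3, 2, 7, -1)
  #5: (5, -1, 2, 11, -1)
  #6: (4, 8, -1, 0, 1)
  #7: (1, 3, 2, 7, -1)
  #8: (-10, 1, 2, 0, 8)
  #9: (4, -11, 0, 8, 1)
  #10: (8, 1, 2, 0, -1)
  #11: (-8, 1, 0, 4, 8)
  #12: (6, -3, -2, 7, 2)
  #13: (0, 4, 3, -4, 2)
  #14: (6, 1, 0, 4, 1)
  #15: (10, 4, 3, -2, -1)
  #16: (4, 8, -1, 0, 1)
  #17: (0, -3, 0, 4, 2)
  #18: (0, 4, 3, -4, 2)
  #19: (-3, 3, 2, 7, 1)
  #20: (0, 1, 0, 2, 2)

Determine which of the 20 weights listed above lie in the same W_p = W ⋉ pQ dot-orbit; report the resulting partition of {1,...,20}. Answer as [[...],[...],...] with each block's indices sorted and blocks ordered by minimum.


Dynkin diagram of C (from the 8 off-diagonal −1 entries): A_5.

Ā_17 reps of the 20 weights (A_5, coords as presented):

  λ_1 → (5, 9, 0, 1, 2);  λ_2 → (9, 2, 3, 1, 0);  λ_3 → (5, 9, 0, 1, 2);  λ_4 → (2, 4, 3, 8, 0);  λ_5 → (2, 4, 3, 8, 0);  λ_6 → (5, 9, 0, 1, 2);  λ_7 → (2, 4, 3, 8, 0);  λ_8 → (9, 2, 3, 1, 0);  λ_9 → (5, 9, 0, 1, 2);  λ_10 → (9, 2, 3, 1, 0);  λ_11 → (7, 2, 1, 5, 2);  λ_12 → (7, 2, 1, 5, 2);  λ_13 → (1, 2, 1, 3, 3);  λ_14 → (7, 2, 1, 5, 2);  λ_15 → (9, 2, 3, 1, 0);  λ_16 → (5, 9, 0, 1, 2);  λ_17 → (1, 2, 1, 3, 3);  λ_18 → (1, 2, 1, 3, 3);  λ_19 → (2, 4, 3, 8, 0);  λ_20 → (1, 2, 1, 3, 3)

Partition of {1..20} into 5 W_17-dot-orbits:

[[1, 3, 6, 9, 16], [2, 8, 10, 15], [4, 5, 7, 19], [11, 12, 14], [13, 17, 18, 20]]


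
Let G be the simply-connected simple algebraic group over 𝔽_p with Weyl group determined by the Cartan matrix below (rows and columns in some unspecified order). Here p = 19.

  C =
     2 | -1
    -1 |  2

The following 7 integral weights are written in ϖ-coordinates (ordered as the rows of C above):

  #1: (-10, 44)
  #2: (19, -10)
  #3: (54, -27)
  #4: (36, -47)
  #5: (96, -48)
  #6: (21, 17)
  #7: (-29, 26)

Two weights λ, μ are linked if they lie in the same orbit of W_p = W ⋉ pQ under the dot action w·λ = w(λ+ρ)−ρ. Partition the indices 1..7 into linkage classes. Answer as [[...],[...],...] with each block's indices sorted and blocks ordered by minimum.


A_2 Cartan matrix, 2 simple roots permuted; ρ=(1,1).

Each λ_j+ρ reduced to Ā_19; 2-tuples below use C's row order:

  1: (10, 7);  2: (10, 8);  3: (10, 7);  4: (10, 8);  5: (10, 7);  6: (2, 1);  7: (10, 8)

The 7 indices split into 3 linkage classes (same alcove rep ⇔ same W_19-dot-orbit):

[[1, 3, 5], [2, 4, 7], [6]]


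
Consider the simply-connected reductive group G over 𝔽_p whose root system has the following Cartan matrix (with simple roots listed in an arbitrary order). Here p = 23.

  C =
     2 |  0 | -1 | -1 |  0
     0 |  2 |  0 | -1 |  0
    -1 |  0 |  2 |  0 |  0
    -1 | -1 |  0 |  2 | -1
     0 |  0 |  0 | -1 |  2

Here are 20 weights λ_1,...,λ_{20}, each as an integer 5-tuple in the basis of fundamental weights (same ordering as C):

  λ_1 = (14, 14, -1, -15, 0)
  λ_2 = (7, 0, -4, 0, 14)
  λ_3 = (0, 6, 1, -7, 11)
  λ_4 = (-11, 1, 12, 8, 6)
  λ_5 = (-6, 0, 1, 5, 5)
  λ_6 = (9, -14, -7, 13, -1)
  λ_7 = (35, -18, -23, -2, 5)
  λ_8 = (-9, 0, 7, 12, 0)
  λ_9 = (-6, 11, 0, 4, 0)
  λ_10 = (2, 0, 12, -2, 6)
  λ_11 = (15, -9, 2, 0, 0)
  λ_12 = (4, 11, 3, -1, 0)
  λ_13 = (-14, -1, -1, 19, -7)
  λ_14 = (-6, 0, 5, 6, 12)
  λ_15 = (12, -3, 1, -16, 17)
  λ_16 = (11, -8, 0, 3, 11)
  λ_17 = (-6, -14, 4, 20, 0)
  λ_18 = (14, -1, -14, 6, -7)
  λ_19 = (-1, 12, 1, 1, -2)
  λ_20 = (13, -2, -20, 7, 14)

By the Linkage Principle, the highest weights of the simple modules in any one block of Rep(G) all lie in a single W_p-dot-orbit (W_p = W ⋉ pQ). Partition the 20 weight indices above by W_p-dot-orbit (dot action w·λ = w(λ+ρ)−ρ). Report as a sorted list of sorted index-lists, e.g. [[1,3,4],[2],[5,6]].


Cartan matrix: type D_5 (|W|=1920); un-permuting the 5 rows.

λ_j+ρ reflected into Ā_23 (⟨·,θ^∨⟩≤23); 5-tuples as given:

    1: (1, 1, 0, 1, 13)
    2: (1, 1, 0, 1, 13)
    3: (2, 1, 3, 1, 6)
    4: (2, 1, 3, 1, 6)
    5: (2, 1, 3, 1, 6)
    6: (1, 12, 4, 0, 1)
    7: (1, 12, 4, 0, 1)
    8: (3, 1, 0, 5, 1)
    9: (1, 12, 4, 0, 1)
    10: (0, 0, 13, 1, 6)
    11: (2, 1, 3, 1, 6)
    12: (1, 12, 4, 0, 1)
    13: (0, 0, 13, 1, 6)
    14: (1, 1, 0, 1, 13)
    15: (0, 13, 2, 1, 1)
    16: (2, 1, 3, 1, 6)
    17: (0, 13, 2, 1, 1)
    18: (0, 0, 13, 1, 6)
    19: (0, 13, 2, 1, 1)
    20: (0, 13, 2, 1, 1)

Grouping the 20 weights by Ā_23-representative: 6 linkage classes.

[[1, 2, 14], [3, 4, 5, 11, 16], [6, 7, 9, 12], [8], [10, 13, 18], [15, 17, 19, 20]]


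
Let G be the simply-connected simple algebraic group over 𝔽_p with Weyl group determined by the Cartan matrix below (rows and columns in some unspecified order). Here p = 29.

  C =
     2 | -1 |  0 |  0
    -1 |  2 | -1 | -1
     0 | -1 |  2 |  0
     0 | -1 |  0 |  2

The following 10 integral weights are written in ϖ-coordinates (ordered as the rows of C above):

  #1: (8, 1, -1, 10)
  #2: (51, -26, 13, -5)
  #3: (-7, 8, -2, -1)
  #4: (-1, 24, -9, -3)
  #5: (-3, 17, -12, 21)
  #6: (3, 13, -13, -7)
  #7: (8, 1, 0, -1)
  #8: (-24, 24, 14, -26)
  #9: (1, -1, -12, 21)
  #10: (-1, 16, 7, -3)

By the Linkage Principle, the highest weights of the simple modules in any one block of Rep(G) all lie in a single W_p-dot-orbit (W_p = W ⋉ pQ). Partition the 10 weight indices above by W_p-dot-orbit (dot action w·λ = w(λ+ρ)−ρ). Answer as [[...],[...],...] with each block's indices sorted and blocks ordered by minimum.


Dynkin diagram of C (from the 6 off-diagonal −1 entries): D_4.

Folding the 10 weights λ_j+ρ into Ā_29 (reps in the given 4-coord order):

  λ_1 → (9, 2, 0, 11)
  λ_2 → (0, 4, 8, 2)
  λ_3 → (6, 2, 1, 0)
  λ_4 → (0, 4, 8, 2)
  λ_5 → (9, 2, 0, 11)
  λ_6 → (0, 4, 8, 2)
  λ_7 → (9, 2, 1, 0)
  λ_8 → (0, 4, 8, 2)
  λ_9 → (9, 2, 0, 11)
  λ_10 → (0, 4, 8, 2)

Linkage partition of the 10 weights (4 classes, p=29):

[[1, 5, 9], [2, 4, 6, 8, 10], [3], [7]]


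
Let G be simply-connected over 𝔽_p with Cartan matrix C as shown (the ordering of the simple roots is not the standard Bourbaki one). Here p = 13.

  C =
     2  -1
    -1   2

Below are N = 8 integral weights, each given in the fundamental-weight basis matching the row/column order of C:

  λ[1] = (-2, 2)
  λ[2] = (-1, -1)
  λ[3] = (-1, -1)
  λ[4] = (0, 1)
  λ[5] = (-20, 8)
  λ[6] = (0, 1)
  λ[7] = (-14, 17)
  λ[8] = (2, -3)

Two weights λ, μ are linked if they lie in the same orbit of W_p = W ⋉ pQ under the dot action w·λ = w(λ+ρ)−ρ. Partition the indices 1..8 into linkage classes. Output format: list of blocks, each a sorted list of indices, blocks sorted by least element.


Dynkin diagram of C (from the 2 off-diagonal −1 entries): A_2.

λ_j+ρ reflected into Ā_13 (⟨·,θ^∨⟩≤13); 2-tuples as given:

  λ_1 → (1, 2);  λ_2 → (0, 0);  λ_3 → (0, 0);  λ_4 → (1, 2);  λ_5 → (3, 4);  λ_6 → (1, 2);  λ_7 → (8, 0);  λ_8 → (1, 2)

These 8 weights hit 4 W_13-dot-orbits; sizes (4, 2, 1, 1):

[[1, 4, 6, 8], [2, 3], [5], [7]]


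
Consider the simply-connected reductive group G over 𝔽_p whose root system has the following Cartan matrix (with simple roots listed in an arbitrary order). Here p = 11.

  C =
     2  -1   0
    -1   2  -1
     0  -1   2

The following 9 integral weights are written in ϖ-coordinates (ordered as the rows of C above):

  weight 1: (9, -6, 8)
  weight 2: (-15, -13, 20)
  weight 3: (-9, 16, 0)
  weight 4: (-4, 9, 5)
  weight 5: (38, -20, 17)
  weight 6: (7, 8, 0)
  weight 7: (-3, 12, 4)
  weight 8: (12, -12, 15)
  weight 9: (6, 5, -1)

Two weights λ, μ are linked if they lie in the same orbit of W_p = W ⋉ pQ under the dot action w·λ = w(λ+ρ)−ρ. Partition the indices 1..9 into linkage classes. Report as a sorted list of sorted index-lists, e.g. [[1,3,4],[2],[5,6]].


Cartan matrix: type A_3 (|W|=24); un-permuting the 3 rows.

Each λ_j+ρ reduced to Ā_11; 3-tuples below use C's row order:

  [1] (2, 5, 1) · [2] (1, 3, 6) · [3] (1, 3, 6) · [4] (2, 5, 1) · [5] (2, 5, 1) · [6] (1, 3, 6) · [7] (5, 4, 2) · [8] (5, 4, 2) · [9] (5, 4, 2)

3 distinct reps among the 9 weights ⇒ 3 W_11-linkage classes:

[[1, 4, 5], [2, 3, 6], [7, 8, 9]]


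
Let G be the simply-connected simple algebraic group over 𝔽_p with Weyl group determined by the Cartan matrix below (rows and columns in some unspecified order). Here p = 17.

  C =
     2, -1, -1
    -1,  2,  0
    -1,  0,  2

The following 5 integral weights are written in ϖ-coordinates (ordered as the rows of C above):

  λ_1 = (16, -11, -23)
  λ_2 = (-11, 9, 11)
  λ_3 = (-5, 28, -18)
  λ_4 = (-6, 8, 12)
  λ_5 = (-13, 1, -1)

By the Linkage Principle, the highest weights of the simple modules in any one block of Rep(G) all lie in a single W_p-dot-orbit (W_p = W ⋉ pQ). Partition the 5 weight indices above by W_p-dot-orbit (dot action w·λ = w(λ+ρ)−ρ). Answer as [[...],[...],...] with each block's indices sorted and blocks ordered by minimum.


Type A_3, rank 3, |W|=24; reorder rows/cols to standard.

Each λ_j+ρ reduced to Ā_17; 3-tuples below use C's row order:

    λ_1 → (10, 0, 2)
    λ_2 → (10, 0, 2)
    λ_3 → (5, 4, 8)
    λ_4 → (5, 4, 8)
    λ_5 → (10, 0, 2)

Partition of {1..5} into 2 W_17-dot-orbits:

[[1, 2, 5], [3, 4]]


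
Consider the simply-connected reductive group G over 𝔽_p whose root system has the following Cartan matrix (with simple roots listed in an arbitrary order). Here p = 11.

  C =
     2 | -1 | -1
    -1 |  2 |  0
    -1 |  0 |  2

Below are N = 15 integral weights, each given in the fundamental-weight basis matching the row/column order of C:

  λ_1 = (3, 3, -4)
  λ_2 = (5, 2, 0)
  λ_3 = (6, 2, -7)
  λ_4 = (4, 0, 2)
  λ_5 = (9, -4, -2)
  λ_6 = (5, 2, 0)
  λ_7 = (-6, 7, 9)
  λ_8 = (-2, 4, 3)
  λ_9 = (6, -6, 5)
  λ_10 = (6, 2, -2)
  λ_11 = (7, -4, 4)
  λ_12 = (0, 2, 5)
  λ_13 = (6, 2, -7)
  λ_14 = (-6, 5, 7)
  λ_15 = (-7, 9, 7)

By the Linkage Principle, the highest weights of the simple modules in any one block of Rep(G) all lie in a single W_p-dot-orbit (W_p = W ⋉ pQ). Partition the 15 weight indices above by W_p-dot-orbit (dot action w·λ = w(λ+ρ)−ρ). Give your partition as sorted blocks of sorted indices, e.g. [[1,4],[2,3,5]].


Root system A_3: the 3×3 matrix C matches after relabeling.

Ā_11 reps of the 15 weights (A_3, coords as presented):

  λ_1+ρ ↦ (1, 4, 3)
  λ_2+ρ ↦ (6, 3, 1)
  λ_3+ρ ↦ (1, 3, 6)
  λ_4+ρ ↦ (5, 1, 3)
  λ_5+ρ ↦ (6, 3, 1)
  λ_6+ρ ↦ (6, 3, 1)
  λ_7+ρ ↦ (5, 1, 3)
  λ_8+ρ ↦ (1, 4, 3)
  λ_9+ρ ↦ (2, 3, 4)
  λ_10+ρ ↦ (6, 3, 1)
  λ_11+ρ ↦ (5, 1, 3)
  λ_12+ρ ↦ (1, 3, 6)
  λ_13+ρ ↦ (1, 3, 6)
  λ_14+ρ ↦ (5, 1, 3)
  λ_15+ρ ↦ (6, 3, 1)

Grouping the 15 weights by Ā_11-representative: 5 linkage classes.

[[1, 8], [2, 5, 6, 10, 15], [3, 12, 13], [4, 7, 11, 14], [9]]


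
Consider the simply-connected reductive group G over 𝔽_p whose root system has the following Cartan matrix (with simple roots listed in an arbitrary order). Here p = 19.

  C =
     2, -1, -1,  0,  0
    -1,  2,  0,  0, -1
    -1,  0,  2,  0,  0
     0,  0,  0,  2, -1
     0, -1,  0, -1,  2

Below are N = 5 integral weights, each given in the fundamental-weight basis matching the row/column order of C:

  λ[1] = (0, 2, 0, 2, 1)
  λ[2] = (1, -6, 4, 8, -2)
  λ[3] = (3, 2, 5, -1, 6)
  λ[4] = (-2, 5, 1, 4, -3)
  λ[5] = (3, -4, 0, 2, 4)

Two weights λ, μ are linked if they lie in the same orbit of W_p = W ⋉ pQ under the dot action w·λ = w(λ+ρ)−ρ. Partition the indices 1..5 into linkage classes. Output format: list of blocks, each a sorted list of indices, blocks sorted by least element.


A_5 Cartan matrix, 5 simple roots permuted; ρ=(1,1,1,1,1).

Ā_19 reps of the 5 weights (A_5, coords as presented):

  λ_1 → (1, 3, 1, 3, 2)
  λ_2 → (1, 3, 1, 3, 2)
  λ_3 → (4, 3, 5, 1, 6)
  λ_4 → (1, 3, 1, 3, 2)
  λ_5 → (1, 3, 1, 3, 2)

2 distinct reps among the 5 weights ⇒ 2 W_19-linkage classes:

[[1, 2, 4, 5], [3]]


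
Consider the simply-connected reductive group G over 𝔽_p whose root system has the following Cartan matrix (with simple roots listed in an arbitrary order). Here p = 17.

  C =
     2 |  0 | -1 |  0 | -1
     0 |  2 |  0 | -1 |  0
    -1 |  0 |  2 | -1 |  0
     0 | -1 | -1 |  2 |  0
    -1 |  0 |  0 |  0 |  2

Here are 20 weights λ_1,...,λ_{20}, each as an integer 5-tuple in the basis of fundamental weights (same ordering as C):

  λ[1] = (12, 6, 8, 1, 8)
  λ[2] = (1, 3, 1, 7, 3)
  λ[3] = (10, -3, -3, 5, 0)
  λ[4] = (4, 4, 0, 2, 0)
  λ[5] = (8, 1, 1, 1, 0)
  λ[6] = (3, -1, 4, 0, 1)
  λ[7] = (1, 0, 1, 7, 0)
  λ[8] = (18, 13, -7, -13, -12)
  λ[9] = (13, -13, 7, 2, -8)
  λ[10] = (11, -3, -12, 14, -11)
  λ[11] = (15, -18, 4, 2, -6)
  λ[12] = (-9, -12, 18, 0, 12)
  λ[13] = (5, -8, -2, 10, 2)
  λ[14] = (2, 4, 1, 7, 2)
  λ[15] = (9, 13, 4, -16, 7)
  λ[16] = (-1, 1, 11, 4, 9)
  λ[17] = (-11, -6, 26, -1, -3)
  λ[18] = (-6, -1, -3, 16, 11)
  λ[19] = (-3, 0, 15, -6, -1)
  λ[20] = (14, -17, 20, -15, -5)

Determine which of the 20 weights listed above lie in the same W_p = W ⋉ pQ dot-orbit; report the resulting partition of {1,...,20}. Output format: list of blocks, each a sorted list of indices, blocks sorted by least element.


Dynkin diagram of C (from the 8 off-diagonal −1 entries): A_5.

λ_j+ρ reflected into Ā_17 (⟨·,θ^∨⟩≤17); 5-tuples as given:

  [1] (5, 5, 1, 3, 1) · [2] (2, 1, 2, 8, 1) · [3] (9, 2, 2, 2, 1) · [4] (5, 5, 1, 3, 1) · [5] (9, 2, 2, 2, 1) · [6] (4, 0, 5, 1, 2) · [7] (2, 1, 2, 8, 1) · [8] (9, 2, 2, 2, 1) · [9] (5, 5, 1, 3, 1) · [10] (9, 2, 2, 2, 1) · [11] (0, 4, 9, 1, 2) · [12] (5, 5, 1, 3, 1) · [13] (5, 5, 1, 3, 1) · [14] (2, 1, 2, 8, 1) · [15] (0, 4, 9, 1, 2) · [16] (2, 5, 5, 5, 0) · [17] (2, 5, 5, 5, 0) · [18] (2, 5, 5, 5, 0) · [19] (0, 4, 9, 1, 2) · [20] (9, 2, 2, 2, 1)

The 20 indices split into 6 linkage classes (same alcove rep ⇔ same W_17-dot-orbit):

[[1, 4, 9, 12, 13], [2, 7, 14], [3, 5, 8, 10, 20], [6], [11, 15, 19], [16, 17, 18]]


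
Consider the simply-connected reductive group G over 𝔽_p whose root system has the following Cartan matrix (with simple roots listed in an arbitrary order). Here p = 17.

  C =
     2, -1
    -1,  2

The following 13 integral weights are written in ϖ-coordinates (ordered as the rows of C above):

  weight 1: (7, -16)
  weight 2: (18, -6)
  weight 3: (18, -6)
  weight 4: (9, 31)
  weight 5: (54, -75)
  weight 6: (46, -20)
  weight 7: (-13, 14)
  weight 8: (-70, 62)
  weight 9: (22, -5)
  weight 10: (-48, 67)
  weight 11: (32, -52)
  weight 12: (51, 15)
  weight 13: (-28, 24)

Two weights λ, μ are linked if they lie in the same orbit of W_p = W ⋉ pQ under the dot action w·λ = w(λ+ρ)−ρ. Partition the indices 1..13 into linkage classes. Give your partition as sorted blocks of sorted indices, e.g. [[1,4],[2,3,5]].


Dynkin diagram of C (from the 2 off-diagonal −1 entries): A_2.

Folding the 13 weights λ_j+ρ into Ā_17 (reps in the given 2-coord order):

  λ_1+ρ ↦ (7, 8);  λ_2+ρ ↦ (12, 3);  λ_3+ρ ↦ (12, 3);  λ_4+ρ ↦ (7, 8);  λ_5+ρ ↦ (11, 2);  λ_6+ρ ↦ (11, 2);  λ_7+ρ ↦ (12, 3);  λ_8+ρ ↦ (11, 5);  λ_9+ρ ↦ (11, 2);  λ_10+ρ ↦ (0, 13);  λ_11+ρ ↦ (1, 16);  λ_12+ρ ↦ (1, 16);  λ_13+ρ ↦ (7, 8)

These 13 weights hit 6 W_17-dot-orbits; sizes (3, 3, 3, 1, 1, 2):

[[1, 4, 13], [2, 3, 7], [5, 6, 9], [8], [10], [11, 12]]


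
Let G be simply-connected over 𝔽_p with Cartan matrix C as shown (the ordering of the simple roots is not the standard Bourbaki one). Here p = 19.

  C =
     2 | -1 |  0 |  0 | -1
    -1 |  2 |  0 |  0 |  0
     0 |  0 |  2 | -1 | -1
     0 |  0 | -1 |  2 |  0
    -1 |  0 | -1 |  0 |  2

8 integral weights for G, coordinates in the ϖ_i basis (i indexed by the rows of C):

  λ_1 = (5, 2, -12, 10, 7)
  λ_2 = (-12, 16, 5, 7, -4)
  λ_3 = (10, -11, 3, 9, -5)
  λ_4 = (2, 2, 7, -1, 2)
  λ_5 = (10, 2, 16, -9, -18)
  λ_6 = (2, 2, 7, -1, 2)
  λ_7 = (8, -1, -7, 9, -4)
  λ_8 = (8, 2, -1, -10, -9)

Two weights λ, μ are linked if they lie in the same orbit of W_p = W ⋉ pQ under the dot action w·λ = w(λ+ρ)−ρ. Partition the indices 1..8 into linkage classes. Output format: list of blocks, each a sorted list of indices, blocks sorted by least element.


Dynkin diagram of C (from the 8 off-diagonal −1 entries): A_5.

Folding the 8 weights λ_j+ρ into Ā_19 (reps in the given 5-coord order):

  1: (3, 3, 8, 0, 3);  2: (3, 3, 8, 0, 3);  3: (3, 5, 0, 8, 1);  4: (3, 3, 8, 0, 3);  5: (3, 3, 8, 0, 3);  6: (3, 3, 8, 0, 3);  7: (0, 0, 3, 1, 6);  8: (3, 5, 0, 8, 1)

Grouping the 8 weights by Ā_19-representative: 3 linkage classes.

[[1, 2, 4, 5, 6], [3, 8], [7]]


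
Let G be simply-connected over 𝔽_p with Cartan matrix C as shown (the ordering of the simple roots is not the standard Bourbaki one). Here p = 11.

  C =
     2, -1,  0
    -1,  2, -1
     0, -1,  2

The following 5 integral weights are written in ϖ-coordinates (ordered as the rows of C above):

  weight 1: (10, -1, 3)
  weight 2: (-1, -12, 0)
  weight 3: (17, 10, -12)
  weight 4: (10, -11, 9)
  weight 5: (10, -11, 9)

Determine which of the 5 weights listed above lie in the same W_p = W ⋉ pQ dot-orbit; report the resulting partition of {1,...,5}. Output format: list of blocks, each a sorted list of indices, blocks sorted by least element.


Root system A_3: the 3×3 matrix C matches after relabeling.

λ_j+ρ reflected into Ā_11 (⟨·,θ^∨⟩≤11); 3-tuples as given:

  λ_1+ρ ↦ (7, 0, 0)
  λ_2+ρ ↦ (1, 10, 0)
  λ_3+ρ ↦ (7, 0, 0)
  λ_4+ρ ↦ (1, 10, 0)
  λ_5+ρ ↦ (1, 10, 0)

2 distinct reps among the 5 weights ⇒ 2 W_11-linkage classes:

[[1, 3], [2, 4, 5]]


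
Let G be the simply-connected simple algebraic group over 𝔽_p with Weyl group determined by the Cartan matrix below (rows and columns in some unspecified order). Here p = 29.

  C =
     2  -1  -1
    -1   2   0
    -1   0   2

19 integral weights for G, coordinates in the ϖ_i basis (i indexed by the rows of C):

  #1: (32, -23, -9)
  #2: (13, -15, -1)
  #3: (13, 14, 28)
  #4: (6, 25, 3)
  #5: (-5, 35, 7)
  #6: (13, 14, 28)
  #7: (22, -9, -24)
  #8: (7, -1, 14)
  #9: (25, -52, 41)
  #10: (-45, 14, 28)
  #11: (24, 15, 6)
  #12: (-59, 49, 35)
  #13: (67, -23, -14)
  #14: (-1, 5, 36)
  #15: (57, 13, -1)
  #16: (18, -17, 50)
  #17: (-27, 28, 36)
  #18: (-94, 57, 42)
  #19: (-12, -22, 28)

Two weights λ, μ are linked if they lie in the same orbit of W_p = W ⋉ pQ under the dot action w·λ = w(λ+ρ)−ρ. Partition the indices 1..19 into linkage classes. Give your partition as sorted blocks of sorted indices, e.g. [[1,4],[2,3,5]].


C ↔ A_3 under row/col permutation; |W(A_3)| = 24.

Alcove-folded reps (p=29, 19 weights, presented ϖ-order):

    λ_1+ρ ↦ (3, 18, 4)
    λ_2+ρ ↦ (0, 14, 0)
    λ_3+ρ ↦ (0, 14, 0)
    λ_4+ρ ↦ (3, 18, 4)
    λ_5+ρ ↦ (3, 18, 4)
    λ_6+ρ ↦ (0, 14, 0)
    λ_7+ρ ↦ (8, 0, 15)
    λ_8+ρ ↦ (8, 0, 15)
    λ_9+ρ ↦ (10, 3, 12)
    λ_10+ρ ↦ (0, 14, 0)
    λ_11+ρ ↦ (10, 3, 12)
    λ_12+ρ ↦ (0, 21, 7)
    λ_13+ρ ↦ (10, 3, 12)
    λ_14+ρ ↦ (8, 0, 15)
    λ_15+ρ ↦ (0, 14, 0)
    λ_16+ρ ↦ (10, 3, 12)
    λ_17+ρ ↦ (18, 8, 0)
    λ_18+ρ ↦ (8, 0, 15)
    λ_19+ρ ↦ (18, 8, 0)

Grouping the 19 weights by Ā_29-representative: 6 linkage classes.

[[1, 4, 5], [2, 3, 6, 10, 15], [7, 8, 14, 18], [9, 11, 13, 16], [12], [17, 19]]


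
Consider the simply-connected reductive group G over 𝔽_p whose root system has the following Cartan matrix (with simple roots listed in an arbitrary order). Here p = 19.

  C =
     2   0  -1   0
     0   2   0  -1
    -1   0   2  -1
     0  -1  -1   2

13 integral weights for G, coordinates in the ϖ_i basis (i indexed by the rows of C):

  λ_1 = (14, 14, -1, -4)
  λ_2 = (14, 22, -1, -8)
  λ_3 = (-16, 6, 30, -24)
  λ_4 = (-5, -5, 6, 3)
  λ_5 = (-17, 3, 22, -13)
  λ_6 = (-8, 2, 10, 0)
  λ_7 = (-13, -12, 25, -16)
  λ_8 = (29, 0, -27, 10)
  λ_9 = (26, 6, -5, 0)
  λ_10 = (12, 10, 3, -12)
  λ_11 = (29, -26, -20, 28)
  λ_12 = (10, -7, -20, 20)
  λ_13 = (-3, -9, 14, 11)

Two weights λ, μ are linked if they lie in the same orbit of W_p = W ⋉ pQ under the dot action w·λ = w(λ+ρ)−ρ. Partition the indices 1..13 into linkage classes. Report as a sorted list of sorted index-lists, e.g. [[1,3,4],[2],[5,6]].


Cartan matrix: type A_4 (|W|=120); un-permuting the 4 rows.

Alcove-folded reps (p=19, 13 weights, presented ϖ-order):

    [1] (4, 4, 3, 0)
    [2] (4, 4, 3, 0)
    [3] (4, 4, 3, 0)
    [4] (4, 4, 3, 0)
    [5] (7, 3, 4, 1)
    [6] (7, 3, 4, 1)
    [7] (7, 7, 4, 1)
    [8] (7, 3, 4, 1)
    [9] (7, 3, 4, 1)
    [10] (6, 0, 7, 4)
    [11] (4, 9, 4, 2)
    [12] (6, 0, 7, 4)
    [13] (6, 0, 7, 4)

Partition of {1..13} into 5 W_19-dot-orbits:

[[1, 2, 3, 4], [5, 6, 8, 9], [7], [10, 12, 13], [11]]


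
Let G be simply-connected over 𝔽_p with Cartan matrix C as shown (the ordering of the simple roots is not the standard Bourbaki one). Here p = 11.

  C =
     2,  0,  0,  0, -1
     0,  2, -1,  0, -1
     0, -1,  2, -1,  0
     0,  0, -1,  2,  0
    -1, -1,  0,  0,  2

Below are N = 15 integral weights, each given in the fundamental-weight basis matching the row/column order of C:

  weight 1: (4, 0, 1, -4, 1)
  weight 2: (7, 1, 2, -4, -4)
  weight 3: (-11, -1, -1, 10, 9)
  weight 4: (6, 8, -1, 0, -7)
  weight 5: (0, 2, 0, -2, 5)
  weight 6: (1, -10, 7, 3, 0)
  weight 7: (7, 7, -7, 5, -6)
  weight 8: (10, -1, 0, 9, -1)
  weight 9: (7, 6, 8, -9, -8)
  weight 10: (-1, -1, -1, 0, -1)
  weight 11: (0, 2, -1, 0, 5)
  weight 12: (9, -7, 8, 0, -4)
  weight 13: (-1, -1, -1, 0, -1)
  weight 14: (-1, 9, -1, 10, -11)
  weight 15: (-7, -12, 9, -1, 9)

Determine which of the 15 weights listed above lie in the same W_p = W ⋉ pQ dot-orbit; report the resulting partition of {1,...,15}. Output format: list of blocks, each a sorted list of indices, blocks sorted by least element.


C ↔ A_5 under row/col permutation; |W(A_5)| = 720.

Each λ_j+ρ reduced to Ā_11; 5-tuples below use C's row order:

    [1] (5, 0, 1, 2, 2)
    [2] (5, 0, 1, 2, 2)
    [3] (0, 0, 0, 1, 0)
    [4] (1, 3, 0, 1, 6)
    [5] (1, 3, 0, 1, 6)
    [6] (5, 0, 1, 2, 2)
    [7] (3, 3, 3, 0, 2)
    [8] (0, 0, 0, 1, 0)
    [9] (5, 0, 1, 2, 2)
    [10] (0, 0, 0, 1, 0)
    [11] (1, 3, 0, 1, 6)
    [12] (1, 3, 0, 1, 6)
    [13] (0, 0, 0, 1, 0)
    [14] (0, 0, 0, 1, 0)
    [15] (1, 3, 0, 1, 6)

These 15 weights hit 4 W_11-dot-orbits; sizes (4, 5, 5, 1):

[[1, 2, 6, 9], [3, 8, 10, 13, 14], [4, 5, 11, 12, 15], [7]]


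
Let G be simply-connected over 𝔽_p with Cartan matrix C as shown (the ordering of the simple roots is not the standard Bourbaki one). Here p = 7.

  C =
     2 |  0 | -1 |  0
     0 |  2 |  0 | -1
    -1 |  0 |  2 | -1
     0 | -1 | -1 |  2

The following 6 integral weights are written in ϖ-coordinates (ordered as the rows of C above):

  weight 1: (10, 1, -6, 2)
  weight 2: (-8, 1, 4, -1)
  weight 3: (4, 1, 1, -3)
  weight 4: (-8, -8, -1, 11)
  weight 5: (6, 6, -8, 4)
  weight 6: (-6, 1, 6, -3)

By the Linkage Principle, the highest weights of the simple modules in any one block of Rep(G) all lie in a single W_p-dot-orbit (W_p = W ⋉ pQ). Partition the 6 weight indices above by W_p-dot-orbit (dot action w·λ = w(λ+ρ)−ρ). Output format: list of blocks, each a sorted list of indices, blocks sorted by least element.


C ↔ A_4 under row/col permutation; |W(A_4)| = 120.

Ā_7 reps of the 6 weights (A_4, coords as presented):

  λ_1+ρ ↦ (2, 2, 1, 2);  λ_2+ρ ↦ (5, 0, 0, 2);  λ_3+ρ ↦ (5, 0, 0, 2);  λ_4+ρ ↦ (5, 0, 0, 2);  λ_5+ρ ↦ (5, 0, 0, 2);  λ_6+ρ ↦ (5, 0, 0, 2)

The 6 indices split into 2 linkage classes (same alcove rep ⇔ same W_7-dot-orbit):

[[1], [2, 3, 4, 5, 6]]
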